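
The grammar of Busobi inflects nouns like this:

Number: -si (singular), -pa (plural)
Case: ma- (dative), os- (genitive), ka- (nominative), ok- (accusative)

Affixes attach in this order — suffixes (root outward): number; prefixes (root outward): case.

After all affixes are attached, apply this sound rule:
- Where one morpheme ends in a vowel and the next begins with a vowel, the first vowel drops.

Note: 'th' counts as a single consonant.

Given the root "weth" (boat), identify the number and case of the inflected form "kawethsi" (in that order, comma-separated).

singular, nominative

Segment: ka-weth-si.
number: -si → singular.
case: ka- → nominative.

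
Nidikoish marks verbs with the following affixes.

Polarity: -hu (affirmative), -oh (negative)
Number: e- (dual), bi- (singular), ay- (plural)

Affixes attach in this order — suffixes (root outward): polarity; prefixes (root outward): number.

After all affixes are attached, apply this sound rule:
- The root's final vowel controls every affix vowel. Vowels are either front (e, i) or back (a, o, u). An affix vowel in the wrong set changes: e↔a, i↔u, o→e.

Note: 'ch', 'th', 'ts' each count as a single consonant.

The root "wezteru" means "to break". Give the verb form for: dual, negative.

Attach number dual e- → ewezteru.
Attach polarity negative -oh → ewezteruoh.
Apply vowel harmony: ewezteruoh → awezteruoh.

awezteruoh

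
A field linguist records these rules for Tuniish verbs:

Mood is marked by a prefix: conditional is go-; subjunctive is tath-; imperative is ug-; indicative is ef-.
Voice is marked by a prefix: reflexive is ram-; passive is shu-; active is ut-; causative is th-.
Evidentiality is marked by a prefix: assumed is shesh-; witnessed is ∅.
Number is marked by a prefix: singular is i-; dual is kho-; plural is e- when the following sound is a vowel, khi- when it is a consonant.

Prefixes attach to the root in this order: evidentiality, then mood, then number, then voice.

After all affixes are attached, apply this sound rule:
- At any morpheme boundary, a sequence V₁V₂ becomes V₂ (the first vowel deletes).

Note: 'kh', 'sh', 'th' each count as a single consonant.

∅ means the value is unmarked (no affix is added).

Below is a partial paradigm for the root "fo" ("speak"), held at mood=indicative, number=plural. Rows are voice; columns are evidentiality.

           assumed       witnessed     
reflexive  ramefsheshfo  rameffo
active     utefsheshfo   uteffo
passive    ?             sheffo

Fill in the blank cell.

Attach evidentiality assumed shesh- → sheshfo.
Attach mood indicative ef- → efsheshfo.
Attach number plural e- (before vowel 'e') → eefsheshfo.
Attach voice passive shu- → shueefsheshfo.
Apply vowel deletion: shueefsheshfo → shefsheshfo.

shefsheshfo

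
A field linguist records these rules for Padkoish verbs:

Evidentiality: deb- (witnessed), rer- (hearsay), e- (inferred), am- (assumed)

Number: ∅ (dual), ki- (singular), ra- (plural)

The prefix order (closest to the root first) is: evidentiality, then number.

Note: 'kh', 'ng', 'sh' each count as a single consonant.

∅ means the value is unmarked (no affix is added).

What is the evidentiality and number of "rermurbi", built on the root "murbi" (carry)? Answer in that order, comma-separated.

Segment: rer-murbi.
evidentiality: rer- → hearsay.
number: ∅ → dual.

hearsay, dual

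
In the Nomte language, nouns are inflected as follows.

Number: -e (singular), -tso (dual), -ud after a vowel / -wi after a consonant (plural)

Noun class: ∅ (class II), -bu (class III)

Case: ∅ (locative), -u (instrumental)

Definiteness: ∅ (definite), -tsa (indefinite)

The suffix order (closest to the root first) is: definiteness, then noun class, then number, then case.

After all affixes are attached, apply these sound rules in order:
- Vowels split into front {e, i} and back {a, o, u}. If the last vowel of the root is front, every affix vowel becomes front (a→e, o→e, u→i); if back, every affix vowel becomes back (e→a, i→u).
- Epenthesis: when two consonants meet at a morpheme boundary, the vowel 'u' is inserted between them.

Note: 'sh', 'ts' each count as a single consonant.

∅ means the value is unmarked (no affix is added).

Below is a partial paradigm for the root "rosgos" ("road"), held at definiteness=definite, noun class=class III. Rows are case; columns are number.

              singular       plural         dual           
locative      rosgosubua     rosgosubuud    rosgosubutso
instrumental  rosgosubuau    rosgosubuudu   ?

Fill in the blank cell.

rosgosubutsou

definiteness = definite: zero marking, form stays rosgos.
Attach noun class class III -bu → rosgosbu.
Attach number dual -tso → rosgosbutso.
Attach case instrumental -u → rosgosbutsou.
Vowel harmony: no change.
Apply epenthesis: rosgosbutsou → rosgosubutsou.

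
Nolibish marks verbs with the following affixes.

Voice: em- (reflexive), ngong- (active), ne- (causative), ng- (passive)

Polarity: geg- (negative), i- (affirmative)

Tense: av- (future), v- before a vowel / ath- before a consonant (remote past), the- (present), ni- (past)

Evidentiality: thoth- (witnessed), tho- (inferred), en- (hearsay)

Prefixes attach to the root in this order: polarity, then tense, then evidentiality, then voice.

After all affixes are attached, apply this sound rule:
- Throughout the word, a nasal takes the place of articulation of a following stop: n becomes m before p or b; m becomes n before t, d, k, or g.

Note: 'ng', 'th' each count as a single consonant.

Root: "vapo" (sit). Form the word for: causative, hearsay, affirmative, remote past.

Attach polarity affirmative i- → ivapo.
Attach tense remote past v- (before vowel 'i') → vivapo.
Attach evidentiality hearsay en- → envivapo.
Attach voice causative ne- → neenvivapo.
Nasal assimilation: no change.

neenvivapo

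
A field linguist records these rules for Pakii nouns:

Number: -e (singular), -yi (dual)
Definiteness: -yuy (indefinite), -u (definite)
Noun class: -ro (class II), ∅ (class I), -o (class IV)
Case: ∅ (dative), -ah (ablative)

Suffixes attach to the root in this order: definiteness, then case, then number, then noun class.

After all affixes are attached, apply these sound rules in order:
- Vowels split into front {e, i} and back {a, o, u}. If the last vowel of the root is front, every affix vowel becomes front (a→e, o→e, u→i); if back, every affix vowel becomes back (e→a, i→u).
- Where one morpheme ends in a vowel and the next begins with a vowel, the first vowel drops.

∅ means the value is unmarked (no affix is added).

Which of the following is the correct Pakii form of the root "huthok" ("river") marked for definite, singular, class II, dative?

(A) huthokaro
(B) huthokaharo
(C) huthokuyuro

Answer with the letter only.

A

Attach definiteness definite -u → huthoku.
case = dative: zero marking, form stays huthoku.
Attach number singular -e → huthokue.
Attach noun class class II -ro → huthokuero.
Apply vowel harmony: huthokuero → huthokuaro.
Apply vowel deletion: huthokuaro → huthokaro.
So the correct form is huthokaro, option (A).
(B) huthokaharo is wrong: it uses ablative instead of dative for case.
(C) huthokuyuro is wrong: it uses dual instead of singular for number.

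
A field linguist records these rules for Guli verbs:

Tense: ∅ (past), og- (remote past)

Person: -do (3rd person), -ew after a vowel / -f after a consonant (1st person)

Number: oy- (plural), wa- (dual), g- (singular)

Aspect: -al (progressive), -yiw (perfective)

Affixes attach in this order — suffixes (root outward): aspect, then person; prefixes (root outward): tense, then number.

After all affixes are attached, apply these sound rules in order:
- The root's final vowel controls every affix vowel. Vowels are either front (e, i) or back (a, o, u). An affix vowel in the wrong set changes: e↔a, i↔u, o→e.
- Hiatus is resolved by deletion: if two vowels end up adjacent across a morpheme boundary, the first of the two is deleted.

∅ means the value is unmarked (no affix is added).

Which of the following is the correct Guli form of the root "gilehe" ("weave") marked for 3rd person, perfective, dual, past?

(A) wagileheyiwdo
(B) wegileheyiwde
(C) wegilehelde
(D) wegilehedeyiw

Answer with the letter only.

Attach aspect perfective -yiw → gileheyiw.
Attach person 3rd person -do → gileheyiwdo.
tense = past: zero marking, form stays gileheyiwdo.
Attach number dual wa- → wagileheyiwdo.
Apply vowel harmony: wagileheyiwdo → wegileheyiwde.
Vowel deletion: no change.
So the correct form is wegileheyiwde, option (B).
(C) wegilehelde is wrong: it uses progressive instead of perfective for aspect.
(D) wegilehedeyiw is wrong: it has the affixes in the wrong order.
(A) wagileheyiwdo is wrong: it fails to apply the sound rule(s).

B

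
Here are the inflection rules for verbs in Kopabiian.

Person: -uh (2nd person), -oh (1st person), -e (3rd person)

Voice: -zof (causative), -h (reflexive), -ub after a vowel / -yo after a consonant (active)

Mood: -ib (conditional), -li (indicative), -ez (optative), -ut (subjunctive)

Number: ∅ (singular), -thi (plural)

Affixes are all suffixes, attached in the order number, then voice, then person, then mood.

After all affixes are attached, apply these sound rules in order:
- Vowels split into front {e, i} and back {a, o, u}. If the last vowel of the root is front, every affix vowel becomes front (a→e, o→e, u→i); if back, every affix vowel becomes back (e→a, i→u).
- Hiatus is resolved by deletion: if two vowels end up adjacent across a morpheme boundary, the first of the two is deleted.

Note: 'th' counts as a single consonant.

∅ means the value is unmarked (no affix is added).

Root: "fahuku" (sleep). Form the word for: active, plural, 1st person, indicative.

Attach number plural -thi → fahukuthi.
Attach voice active -ub (after vowel 'i') → fahukuthiub.
Attach person 1st person -oh → fahukuthiuboh.
Attach mood indicative -li → fahukuthiubohli.
Apply vowel harmony: fahukuthiubohli → fahukuthuubohlu.
Apply vowel deletion: fahukuthuubohlu → fahukuthubohlu.

fahukuthubohlu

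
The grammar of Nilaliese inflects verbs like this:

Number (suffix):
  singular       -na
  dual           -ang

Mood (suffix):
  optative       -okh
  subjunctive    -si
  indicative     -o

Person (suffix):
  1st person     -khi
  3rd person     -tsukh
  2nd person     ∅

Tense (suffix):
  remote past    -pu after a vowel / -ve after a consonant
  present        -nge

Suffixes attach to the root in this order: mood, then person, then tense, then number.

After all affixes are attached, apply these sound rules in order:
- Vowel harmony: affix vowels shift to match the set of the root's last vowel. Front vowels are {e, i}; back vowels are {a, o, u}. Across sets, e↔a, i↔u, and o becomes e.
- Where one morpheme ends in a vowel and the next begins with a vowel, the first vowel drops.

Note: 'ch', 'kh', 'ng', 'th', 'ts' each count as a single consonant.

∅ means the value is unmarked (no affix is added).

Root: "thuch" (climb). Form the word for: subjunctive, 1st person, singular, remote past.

thuchsukhupuna

Attach mood subjunctive -si → thuchsi.
Attach person 1st person -khi → thuchsikhi.
Attach tense remote past -pu (after vowel 'i') → thuchsikhipu.
Attach number singular -na → thuchsikhipuna.
Apply vowel harmony: thuchsikhipuna → thuchsukhupuna.
Vowel deletion: no change.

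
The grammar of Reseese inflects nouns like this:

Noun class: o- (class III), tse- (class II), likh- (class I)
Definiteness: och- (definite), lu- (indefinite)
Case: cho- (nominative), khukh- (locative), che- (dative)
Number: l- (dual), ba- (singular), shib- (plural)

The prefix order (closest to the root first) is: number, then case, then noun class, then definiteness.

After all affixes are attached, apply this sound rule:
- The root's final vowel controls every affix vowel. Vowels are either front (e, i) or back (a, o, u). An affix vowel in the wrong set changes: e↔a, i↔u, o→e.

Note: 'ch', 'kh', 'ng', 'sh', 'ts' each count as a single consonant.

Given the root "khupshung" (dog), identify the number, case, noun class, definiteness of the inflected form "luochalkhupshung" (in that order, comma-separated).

dual, dative, class III, indefinite

Segment: lu-o-che-l-khupshung.
number: l- → dual.
case: che- → dative.
noun class: o- → class III.
definiteness: lu- → indefinite.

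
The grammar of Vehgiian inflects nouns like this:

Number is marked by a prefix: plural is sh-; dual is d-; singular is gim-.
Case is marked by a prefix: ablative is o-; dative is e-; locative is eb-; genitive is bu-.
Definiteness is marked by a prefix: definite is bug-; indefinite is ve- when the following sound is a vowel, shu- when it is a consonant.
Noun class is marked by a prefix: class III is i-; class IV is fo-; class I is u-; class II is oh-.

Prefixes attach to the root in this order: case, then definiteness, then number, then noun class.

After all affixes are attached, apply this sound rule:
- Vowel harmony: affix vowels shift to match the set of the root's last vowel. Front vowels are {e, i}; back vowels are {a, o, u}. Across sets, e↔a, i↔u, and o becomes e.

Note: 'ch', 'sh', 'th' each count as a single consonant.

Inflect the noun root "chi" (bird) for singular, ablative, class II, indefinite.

ehgimveechi

Attach case ablative o- → ochi.
Attach definiteness indefinite ve- (before vowel 'o') → veochi.
Attach number singular gim- → gimveochi.
Attach noun class class II oh- → ohgimveochi.
Apply vowel harmony: ohgimveochi → ehgimveechi.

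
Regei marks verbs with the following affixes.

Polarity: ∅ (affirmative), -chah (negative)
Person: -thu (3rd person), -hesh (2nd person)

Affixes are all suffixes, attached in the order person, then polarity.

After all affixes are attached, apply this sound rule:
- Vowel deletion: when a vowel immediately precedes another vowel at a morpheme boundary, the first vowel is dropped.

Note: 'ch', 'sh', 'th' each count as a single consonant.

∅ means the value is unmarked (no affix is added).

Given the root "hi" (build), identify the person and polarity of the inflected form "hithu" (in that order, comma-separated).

3rd person, affirmative

Segment: hi-thu.
person: -thu → 3rd person.
polarity: ∅ → affirmative.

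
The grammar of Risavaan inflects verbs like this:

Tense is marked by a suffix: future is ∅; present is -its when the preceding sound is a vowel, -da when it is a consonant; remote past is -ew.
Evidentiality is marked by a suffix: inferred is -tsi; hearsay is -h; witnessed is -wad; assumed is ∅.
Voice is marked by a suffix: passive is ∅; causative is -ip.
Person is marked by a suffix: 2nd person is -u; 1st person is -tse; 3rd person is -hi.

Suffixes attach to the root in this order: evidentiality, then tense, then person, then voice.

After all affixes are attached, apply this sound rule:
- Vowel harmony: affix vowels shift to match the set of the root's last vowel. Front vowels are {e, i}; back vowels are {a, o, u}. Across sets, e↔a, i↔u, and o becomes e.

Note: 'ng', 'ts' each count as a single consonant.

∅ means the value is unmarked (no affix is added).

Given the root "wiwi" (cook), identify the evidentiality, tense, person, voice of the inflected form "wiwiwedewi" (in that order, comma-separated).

Segment: wiwi-wad-ew-u.
evidentiality: -wad → witnessed.
tense: -ew → remote past.
person: -u → 2nd person.
voice: ∅ → passive.

witnessed, remote past, 2nd person, passive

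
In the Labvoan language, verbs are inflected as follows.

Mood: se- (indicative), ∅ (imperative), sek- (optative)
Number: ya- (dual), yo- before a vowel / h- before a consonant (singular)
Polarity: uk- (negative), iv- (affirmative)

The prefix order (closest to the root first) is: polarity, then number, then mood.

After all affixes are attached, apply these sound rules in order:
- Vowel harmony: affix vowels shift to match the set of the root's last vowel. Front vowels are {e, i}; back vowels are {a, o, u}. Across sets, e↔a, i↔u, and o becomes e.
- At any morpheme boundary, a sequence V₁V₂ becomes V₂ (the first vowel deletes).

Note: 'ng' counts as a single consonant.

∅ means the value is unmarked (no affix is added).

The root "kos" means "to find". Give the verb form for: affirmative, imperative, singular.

Attach polarity affirmative iv- → ivkos.
Attach number singular yo- (before vowel 'i') → yoivkos.
mood = imperative: zero marking, form stays yoivkos.
Apply vowel harmony: yoivkos → youvkos.
Apply vowel deletion: youvkos → yuvkos.

yuvkos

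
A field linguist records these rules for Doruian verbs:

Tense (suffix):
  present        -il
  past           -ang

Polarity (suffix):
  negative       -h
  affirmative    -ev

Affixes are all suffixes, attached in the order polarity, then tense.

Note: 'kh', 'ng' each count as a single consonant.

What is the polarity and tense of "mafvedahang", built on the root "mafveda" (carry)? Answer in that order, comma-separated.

negative, past

Segment: mafveda-h-ang.
polarity: -h → negative.
tense: -ang → past.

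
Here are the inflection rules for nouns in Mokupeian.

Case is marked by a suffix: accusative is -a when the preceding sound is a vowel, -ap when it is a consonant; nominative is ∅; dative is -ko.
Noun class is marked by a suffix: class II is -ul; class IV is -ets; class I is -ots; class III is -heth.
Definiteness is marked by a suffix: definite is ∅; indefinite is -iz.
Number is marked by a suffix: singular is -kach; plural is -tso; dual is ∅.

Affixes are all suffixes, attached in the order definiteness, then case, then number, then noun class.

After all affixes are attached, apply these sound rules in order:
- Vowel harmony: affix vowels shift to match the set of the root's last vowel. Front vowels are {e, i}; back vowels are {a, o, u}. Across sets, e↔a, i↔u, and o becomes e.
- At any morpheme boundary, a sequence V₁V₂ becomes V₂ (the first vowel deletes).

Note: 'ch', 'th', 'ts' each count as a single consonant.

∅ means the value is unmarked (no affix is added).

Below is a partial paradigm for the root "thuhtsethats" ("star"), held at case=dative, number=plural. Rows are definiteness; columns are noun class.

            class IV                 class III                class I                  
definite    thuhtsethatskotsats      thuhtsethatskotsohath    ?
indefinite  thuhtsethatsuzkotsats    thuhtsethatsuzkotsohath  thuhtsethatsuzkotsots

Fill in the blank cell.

thuhtsethatskotsots

definiteness = definite: zero marking, form stays thuhtsethats.
Attach case dative -ko → thuhtsethatsko.
Attach number plural -tso → thuhtsethatskotso.
Attach noun class class I -ots → thuhtsethatskotsoots.
Vowel harmony: no change.
Apply vowel deletion: thuhtsethatskotsoots → thuhtsethatskotsots.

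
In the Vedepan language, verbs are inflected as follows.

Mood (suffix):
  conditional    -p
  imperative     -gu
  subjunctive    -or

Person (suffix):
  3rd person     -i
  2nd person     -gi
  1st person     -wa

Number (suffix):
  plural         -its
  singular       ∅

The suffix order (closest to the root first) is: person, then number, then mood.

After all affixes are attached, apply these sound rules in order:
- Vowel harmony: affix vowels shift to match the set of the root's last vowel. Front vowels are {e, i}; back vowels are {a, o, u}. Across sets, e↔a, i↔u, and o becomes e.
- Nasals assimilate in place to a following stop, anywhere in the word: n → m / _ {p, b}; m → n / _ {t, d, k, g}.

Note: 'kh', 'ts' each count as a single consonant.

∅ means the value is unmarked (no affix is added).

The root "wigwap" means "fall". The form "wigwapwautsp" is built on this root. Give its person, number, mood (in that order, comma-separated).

Segment: wigwap-wa-its-p.
person: -wa → 1st person.
number: -its → plural.
mood: -p → conditional.

1st person, plural, conditional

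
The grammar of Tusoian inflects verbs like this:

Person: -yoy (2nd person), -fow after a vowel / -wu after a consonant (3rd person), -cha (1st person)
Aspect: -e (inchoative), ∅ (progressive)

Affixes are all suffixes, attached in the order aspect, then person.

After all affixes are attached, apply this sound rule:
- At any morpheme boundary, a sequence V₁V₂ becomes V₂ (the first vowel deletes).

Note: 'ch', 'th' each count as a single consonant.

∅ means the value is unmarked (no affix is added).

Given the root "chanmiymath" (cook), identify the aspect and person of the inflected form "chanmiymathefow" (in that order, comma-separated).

inchoative, 3rd person

Segment: chanmiymath-e-fow.
aspect: -e → inchoative.
person: -fow/wu → 3rd person.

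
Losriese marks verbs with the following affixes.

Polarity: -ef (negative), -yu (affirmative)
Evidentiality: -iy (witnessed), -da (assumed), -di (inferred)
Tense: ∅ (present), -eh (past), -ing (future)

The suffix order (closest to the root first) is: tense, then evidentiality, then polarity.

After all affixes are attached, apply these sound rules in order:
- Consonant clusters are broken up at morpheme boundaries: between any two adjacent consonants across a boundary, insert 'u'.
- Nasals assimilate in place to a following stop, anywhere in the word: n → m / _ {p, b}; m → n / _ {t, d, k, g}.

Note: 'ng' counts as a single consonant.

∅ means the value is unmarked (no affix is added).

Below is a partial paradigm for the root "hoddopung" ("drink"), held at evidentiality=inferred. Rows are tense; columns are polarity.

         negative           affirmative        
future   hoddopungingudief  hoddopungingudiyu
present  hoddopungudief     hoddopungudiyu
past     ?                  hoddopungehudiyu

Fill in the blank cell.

hoddopungehudief

Attach tense past -eh → hoddopungeh.
Attach evidentiality inferred -di → hoddopungehdi.
Attach polarity negative -ef → hoddopungehdief.
Apply epenthesis: hoddopungehdief → hoddopungehudief.
Nasal assimilation: no change.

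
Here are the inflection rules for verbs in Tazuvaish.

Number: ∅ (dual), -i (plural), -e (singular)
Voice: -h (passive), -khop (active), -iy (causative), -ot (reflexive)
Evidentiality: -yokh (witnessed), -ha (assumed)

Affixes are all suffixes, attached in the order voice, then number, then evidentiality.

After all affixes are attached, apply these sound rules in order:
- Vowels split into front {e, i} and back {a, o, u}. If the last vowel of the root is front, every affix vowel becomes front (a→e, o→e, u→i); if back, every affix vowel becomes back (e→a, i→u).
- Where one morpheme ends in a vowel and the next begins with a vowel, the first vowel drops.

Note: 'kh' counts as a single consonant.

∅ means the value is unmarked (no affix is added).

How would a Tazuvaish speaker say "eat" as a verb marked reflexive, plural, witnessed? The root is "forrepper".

forrepperetiyekh

Attach voice reflexive -ot → forrepperot.
Attach number plural -i → forrepperoti.
Attach evidentiality witnessed -yokh → forrepperotiyokh.
Apply vowel harmony: forrepperotiyokh → forrepperetiyekh.
Vowel deletion: no change.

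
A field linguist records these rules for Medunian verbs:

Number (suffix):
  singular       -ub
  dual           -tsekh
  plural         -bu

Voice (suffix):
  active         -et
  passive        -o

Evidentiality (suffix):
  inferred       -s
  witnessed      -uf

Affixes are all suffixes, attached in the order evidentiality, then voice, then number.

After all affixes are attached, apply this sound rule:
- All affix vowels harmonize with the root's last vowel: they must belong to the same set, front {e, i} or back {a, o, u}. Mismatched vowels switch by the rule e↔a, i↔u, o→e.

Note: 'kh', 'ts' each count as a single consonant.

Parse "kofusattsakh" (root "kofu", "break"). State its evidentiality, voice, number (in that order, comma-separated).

Segment: kofu-s-et-tsekh.
evidentiality: -s → inferred.
voice: -et → active.
number: -tsekh → dual.

inferred, active, dual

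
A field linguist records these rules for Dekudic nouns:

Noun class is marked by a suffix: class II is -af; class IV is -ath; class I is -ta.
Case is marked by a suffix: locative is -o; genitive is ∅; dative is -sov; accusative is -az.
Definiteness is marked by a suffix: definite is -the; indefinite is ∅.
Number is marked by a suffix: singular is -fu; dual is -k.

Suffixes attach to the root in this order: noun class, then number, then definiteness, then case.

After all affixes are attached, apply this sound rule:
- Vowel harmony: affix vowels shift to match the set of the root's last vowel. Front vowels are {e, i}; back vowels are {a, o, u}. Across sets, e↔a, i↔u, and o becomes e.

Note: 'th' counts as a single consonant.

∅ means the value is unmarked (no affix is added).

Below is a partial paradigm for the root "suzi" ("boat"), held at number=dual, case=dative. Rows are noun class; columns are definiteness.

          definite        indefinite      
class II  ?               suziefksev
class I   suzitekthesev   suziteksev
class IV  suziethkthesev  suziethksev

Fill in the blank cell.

Attach noun class class II -af → suziaf.
Attach number dual -k → suziafk.
Attach definiteness definite -the → suziafkthe.
Attach case dative -sov → suziafkthesov.
Apply vowel harmony: suziafkthesov → suziefkthesev.

suziefkthesev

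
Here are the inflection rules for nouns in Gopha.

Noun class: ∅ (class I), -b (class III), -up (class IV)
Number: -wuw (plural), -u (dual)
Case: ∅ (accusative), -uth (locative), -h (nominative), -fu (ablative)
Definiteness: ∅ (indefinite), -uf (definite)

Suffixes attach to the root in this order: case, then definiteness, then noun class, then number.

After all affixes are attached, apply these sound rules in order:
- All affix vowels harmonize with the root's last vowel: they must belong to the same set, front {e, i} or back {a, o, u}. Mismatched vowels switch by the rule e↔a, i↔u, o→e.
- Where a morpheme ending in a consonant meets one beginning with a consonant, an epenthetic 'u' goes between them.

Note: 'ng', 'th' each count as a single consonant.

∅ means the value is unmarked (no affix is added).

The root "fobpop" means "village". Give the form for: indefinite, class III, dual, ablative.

Attach case ablative -fu → fobpopfu.
definiteness = indefinite: zero marking, form stays fobpopfu.
Attach noun class class III -b → fobpopfub.
Attach number dual -u → fobpopfubu.
Vowel harmony: no change.
Apply epenthesis: fobpopfubu → fobpopufubu.

fobpopufubu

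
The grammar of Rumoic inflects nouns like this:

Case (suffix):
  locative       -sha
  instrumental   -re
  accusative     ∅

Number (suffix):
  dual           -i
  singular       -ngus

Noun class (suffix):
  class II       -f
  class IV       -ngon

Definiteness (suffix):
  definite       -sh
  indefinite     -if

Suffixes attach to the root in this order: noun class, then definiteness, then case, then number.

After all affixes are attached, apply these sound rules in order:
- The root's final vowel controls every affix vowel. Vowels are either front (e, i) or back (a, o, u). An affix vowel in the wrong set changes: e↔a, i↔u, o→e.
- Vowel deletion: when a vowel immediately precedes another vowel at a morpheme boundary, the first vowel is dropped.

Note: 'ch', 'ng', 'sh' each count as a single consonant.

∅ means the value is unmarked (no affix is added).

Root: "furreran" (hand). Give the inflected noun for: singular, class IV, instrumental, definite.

Attach noun class class IV -ngon → furreranngon.
Attach definiteness definite -sh → furreranngonsh.
Attach case instrumental -re → furreranngonshre.
Attach number singular -ngus → furreranngonshrengus.
Apply vowel harmony: furreranngonshrengus → furreranngonshrangus.
Vowel deletion: no change.

furreranngonshrangus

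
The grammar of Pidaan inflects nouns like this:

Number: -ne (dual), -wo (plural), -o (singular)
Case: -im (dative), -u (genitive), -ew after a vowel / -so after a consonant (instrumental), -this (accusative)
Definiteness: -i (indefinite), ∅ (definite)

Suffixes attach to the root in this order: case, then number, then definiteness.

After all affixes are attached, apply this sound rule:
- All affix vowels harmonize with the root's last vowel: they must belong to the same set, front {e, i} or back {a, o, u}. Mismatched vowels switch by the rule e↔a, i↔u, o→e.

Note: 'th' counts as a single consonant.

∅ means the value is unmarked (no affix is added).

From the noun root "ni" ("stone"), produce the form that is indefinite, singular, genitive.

niiei

Attach case genitive -u → niu.
Attach number singular -o → niuo.
Attach definiteness indefinite -i → niuoi.
Apply vowel harmony: niuoi → niiei.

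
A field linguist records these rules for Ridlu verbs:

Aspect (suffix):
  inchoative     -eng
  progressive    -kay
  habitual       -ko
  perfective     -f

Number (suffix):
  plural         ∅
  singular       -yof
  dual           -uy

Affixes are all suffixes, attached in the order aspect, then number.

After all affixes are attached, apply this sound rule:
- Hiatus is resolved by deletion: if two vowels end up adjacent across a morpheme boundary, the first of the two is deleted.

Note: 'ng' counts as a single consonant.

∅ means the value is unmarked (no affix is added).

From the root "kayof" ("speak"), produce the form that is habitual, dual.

Attach aspect habitual -ko → kayofko.
Attach number dual -uy → kayofkouy.
Apply vowel deletion: kayofkouy → kayofkuy.

kayofkuy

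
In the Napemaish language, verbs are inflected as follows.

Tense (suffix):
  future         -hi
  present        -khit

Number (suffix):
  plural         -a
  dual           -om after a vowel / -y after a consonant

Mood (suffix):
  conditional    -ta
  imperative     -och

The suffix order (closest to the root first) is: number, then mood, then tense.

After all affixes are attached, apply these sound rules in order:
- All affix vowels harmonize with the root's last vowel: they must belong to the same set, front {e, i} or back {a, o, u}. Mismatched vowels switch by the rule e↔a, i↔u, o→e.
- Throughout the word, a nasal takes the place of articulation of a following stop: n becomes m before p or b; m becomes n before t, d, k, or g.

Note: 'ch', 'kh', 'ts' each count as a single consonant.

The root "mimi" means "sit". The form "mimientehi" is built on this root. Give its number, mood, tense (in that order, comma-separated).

Segment: mimi-om-ta-hi.
number: -om/y → dual.
mood: -ta → conditional.
tense: -hi → future.

dual, conditional, future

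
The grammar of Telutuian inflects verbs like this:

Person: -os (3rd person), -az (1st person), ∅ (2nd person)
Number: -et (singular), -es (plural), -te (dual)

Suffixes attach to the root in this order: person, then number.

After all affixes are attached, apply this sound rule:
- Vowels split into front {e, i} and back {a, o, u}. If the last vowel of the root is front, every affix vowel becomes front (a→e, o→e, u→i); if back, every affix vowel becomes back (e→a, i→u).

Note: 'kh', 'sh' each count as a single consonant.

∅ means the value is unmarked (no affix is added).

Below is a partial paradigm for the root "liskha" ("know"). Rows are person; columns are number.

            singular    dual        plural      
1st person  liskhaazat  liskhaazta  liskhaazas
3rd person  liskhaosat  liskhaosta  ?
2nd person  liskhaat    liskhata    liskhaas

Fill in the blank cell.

liskhaosas

Attach person 3rd person -os → liskhaos.
Attach number plural -es → liskhaoses.
Apply vowel harmony: liskhaoses → liskhaosas.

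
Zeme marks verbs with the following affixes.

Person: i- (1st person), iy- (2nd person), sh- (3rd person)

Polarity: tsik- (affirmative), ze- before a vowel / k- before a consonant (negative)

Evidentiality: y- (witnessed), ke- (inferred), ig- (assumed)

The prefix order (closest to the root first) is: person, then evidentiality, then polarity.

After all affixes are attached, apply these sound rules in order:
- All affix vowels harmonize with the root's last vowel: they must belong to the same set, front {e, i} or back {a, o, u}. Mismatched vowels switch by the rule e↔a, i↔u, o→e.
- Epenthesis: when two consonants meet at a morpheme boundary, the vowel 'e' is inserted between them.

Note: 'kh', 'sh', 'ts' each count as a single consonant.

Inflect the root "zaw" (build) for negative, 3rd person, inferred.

kekashezaw

Attach person 3rd person sh- → shzaw.
Attach evidentiality inferred ke- → keshzaw.
Attach polarity negative k- (before consonant 'k') → kkeshzaw.
Apply vowel harmony: kkeshzaw → kkashzaw.
Apply epenthesis: kkashzaw → kekashezaw.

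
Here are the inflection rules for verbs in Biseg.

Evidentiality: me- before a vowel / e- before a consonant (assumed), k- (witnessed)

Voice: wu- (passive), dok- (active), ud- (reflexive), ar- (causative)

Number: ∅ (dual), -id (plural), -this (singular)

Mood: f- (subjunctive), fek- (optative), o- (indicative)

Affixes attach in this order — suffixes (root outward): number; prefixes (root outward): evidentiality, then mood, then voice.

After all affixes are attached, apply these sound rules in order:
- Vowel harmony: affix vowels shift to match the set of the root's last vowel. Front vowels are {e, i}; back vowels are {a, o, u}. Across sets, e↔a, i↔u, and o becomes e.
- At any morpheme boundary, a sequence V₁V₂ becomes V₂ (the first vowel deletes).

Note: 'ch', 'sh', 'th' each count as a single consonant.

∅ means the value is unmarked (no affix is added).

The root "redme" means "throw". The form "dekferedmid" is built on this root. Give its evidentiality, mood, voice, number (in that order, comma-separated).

Segment: dok-f-e-redme-id.
evidentiality: me/e- → assumed.
mood: f- → subjunctive.
voice: dok- → active.
number: -id → plural.

assumed, subjunctive, active, plural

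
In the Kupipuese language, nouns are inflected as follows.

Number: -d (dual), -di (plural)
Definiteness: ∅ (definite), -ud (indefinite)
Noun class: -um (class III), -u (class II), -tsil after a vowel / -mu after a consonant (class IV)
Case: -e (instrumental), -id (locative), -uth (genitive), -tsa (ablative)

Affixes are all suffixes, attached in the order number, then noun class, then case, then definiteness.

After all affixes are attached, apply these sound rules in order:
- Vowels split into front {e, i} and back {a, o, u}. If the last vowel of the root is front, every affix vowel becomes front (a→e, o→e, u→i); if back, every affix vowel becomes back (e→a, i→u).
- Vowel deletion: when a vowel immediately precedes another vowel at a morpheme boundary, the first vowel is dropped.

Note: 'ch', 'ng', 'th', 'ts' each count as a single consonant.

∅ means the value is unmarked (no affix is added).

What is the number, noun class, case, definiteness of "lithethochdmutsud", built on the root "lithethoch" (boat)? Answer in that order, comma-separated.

dual, class IV, ablative, indefinite

Segment: lithethoch-d-mu-tsa-ud.
number: -d → dual.
noun class: -tsil/mu → class IV.
case: -tsa → ablative.
definiteness: -ud → indefinite.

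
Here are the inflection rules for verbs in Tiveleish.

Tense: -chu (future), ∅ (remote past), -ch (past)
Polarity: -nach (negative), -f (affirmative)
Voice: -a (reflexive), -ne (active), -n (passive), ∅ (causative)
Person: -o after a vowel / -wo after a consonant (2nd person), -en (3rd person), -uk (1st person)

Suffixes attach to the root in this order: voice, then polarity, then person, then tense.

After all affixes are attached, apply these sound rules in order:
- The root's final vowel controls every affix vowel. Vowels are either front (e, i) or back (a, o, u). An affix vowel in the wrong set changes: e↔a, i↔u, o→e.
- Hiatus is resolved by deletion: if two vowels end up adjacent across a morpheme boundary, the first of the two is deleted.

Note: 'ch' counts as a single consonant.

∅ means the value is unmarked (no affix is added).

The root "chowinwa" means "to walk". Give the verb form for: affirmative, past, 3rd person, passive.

chowinwanfanch

Attach voice passive -n → chowinwan.
Attach polarity affirmative -f → chowinwanf.
Attach person 3rd person -en → chowinwanfen.
Attach tense past -ch → chowinwanfench.
Apply vowel harmony: chowinwanfench → chowinwanfanch.
Vowel deletion: no change.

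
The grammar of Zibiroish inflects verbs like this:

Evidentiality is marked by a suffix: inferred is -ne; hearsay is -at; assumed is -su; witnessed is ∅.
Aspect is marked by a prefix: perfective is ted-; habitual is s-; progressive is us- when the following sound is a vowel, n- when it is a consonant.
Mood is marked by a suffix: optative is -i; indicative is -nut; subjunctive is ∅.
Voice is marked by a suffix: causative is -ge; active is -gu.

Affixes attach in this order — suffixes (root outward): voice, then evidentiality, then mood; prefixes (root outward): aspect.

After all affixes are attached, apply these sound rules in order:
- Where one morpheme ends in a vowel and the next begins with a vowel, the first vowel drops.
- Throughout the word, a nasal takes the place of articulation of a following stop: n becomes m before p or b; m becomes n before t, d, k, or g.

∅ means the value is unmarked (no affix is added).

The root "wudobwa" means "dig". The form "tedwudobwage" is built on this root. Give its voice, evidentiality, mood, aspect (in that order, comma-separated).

causative, witnessed, subjunctive, perfective

Segment: ted-wudobwa-ge.
voice: -ge → causative.
evidentiality: ∅ → witnessed.
mood: ∅ → subjunctive.
aspect: ted- → perfective.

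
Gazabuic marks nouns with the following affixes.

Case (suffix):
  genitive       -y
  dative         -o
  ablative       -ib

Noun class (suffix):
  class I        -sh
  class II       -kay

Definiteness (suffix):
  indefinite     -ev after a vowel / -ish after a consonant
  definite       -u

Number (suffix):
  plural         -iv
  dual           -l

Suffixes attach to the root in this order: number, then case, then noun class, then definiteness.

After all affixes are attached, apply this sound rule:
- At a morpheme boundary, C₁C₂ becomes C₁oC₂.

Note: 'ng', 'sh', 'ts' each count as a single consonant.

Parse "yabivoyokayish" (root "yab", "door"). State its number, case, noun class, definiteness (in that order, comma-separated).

plural, genitive, class II, indefinite

Segment: yab-iv-y-kay-ish.
number: -iv → plural.
case: -y → genitive.
noun class: -kay → class II.
definiteness: -ev/ish → indefinite.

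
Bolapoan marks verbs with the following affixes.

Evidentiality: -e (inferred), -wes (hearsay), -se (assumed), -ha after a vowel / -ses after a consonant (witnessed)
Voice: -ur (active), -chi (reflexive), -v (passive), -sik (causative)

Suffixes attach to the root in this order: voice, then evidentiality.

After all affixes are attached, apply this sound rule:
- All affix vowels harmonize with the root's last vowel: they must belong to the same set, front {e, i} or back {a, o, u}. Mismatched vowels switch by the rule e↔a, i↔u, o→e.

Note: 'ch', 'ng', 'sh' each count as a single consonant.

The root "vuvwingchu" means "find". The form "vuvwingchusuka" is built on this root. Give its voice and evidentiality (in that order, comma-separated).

causative, inferred

Segment: vuvwingchu-sik-e.
voice: -sik → causative.
evidentiality: -e → inferred.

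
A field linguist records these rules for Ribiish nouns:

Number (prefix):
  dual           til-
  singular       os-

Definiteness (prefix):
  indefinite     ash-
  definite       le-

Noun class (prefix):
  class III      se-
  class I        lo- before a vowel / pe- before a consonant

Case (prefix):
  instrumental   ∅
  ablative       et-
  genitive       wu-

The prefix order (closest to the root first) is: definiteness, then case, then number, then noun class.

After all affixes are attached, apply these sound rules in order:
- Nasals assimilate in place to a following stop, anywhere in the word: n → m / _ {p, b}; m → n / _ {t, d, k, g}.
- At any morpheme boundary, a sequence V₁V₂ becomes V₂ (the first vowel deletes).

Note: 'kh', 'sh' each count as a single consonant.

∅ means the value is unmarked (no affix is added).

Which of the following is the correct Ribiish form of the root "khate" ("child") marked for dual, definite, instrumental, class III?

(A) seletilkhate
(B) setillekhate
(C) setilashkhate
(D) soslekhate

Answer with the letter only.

B

Attach definiteness definite le- → lekhate.
case = instrumental: zero marking, form stays lekhate.
Attach number dual til- → tillekhate.
Attach noun class class III se- → setillekhate.
Nasal assimilation: no change.
Vowel deletion: no change.
So the correct form is setillekhate, option (B).
(A) seletilkhate is wrong: it has the affixes in the wrong order.
(D) soslekhate is wrong: it uses singular instead of dual for number.
(C) setilashkhate is wrong: it uses indefinite instead of definite for definiteness.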